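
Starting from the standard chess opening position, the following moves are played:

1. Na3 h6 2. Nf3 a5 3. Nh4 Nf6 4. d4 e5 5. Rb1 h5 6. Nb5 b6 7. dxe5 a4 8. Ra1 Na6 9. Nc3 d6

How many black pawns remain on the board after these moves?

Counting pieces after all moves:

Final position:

  a b c d e f g h
  ─────────────────
8│♜ · ♝ ♛ ♚ ♝ · ♜│8
7│· · ♟ · · ♟ ♟ ·│7
6│♞ ♟ · ♟ · ♞ · ·│6
5│· · · · ♙ · · ♟│5
4│♟ · · · · · · ♘│4
3│· · ♘ · · · · ·│3
2│♙ ♙ ♙ · ♙ ♙ ♙ ♙│2
1│♖ · ♗ ♕ ♔ ♗ · ♖│1
  ─────────────────
  a b c d e f g h


7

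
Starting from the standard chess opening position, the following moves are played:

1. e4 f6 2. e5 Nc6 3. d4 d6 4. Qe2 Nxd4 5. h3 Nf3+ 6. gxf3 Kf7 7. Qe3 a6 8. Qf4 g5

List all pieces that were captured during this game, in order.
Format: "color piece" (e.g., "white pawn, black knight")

Tracking captures:
  Nxd4: captured white pawn
  gxf3: captured black knight

white pawn, black knight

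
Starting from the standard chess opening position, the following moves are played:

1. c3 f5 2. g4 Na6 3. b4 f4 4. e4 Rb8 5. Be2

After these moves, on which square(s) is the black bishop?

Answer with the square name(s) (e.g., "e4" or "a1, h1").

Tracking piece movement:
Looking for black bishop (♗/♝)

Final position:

  a b c d e f g h
  ─────────────────
8│· ♜ ♝ ♛ ♚ ♝ ♞ ♜│8
7│♟ ♟ ♟ ♟ ♟ · ♟ ♟│7
6│♞ · · · · · · ·│6
5│· · · · · · · ·│5
4│· ♙ · · ♙ ♟ ♙ ·│4
3│· · ♙ · · · · ·│3
2│♙ · · ♙ ♗ ♙ · ♙│2
1│♖ ♘ ♗ ♕ ♔ · ♘ ♖│1
  ─────────────────
  a b c d e f g h


c8, f8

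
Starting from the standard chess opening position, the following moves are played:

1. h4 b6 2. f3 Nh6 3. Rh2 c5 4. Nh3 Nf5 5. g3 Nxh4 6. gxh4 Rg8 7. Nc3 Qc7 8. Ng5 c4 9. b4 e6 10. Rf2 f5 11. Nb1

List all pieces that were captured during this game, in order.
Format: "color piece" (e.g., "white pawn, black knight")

Tracking captures:
  Nxh4: captured white pawn
  gxh4: captured black knight

white pawn, black knight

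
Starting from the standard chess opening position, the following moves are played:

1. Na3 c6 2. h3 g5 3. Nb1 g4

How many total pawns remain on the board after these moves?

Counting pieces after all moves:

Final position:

  a b c d e f g h
  ─────────────────
8│♜ ♞ ♝ ♛ ♚ ♝ ♞ ♜│8
7│♟ ♟ · ♟ ♟ ♟ · ♟│7
6│· · ♟ · · · · ·│6
5│· · · · · · · ·│5
4│· · · · · · ♟ ·│4
3│· · · · · · · ♙│3
2│♙ ♙ ♙ ♙ ♙ ♙ ♙ ·│2
1│♖ ♘ ♗ ♕ ♔ ♗ ♘ ♖│1
  ─────────────────
  a b c d e f g h


16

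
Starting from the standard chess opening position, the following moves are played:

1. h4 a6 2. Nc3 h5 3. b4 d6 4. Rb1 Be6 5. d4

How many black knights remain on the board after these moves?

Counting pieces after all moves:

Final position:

  a b c d e f g h
  ─────────────────
8│♜ ♞ · ♛ ♚ ♝ ♞ ♜│8
7│· ♟ ♟ · ♟ ♟ ♟ ·│7
6│♟ · · ♟ ♝ · · ·│6
5│· · · · · · · ♟│5
4│· ♙ · ♙ · · · ♙│4
3│· · ♘ · · · · ·│3
2│♙ · ♙ · ♙ ♙ ♙ ·│2
1│· ♖ ♗ ♕ ♔ ♗ ♘ ♖│1
  ─────────────────
  a b c d e f g h


2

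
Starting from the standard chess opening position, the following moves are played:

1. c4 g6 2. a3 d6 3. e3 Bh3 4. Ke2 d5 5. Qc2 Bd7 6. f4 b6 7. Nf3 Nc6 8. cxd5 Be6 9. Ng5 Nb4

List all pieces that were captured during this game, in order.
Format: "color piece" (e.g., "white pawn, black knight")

Tracking captures:
  cxd5: captured black pawn

black pawn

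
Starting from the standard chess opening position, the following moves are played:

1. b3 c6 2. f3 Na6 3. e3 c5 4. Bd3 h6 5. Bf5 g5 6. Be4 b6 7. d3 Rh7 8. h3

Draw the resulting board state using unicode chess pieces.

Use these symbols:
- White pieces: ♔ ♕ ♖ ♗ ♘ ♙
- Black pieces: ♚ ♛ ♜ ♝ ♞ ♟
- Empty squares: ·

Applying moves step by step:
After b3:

♜ ♞ ♝ ♛ ♚ ♝ ♞ ♜
♟ ♟ ♟ ♟ ♟ ♟ ♟ ♟
· · · · · · · ·
· · · · · · · ·
· · · · · · · ·
· ♙ · · · · · ·
♙ · ♙ ♙ ♙ ♙ ♙ ♙
♖ ♘ ♗ ♕ ♔ ♗ ♘ ♖


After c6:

♜ ♞ ♝ ♛ ♚ ♝ ♞ ♜
♟ ♟ · ♟ ♟ ♟ ♟ ♟
· · ♟ · · · · ·
· · · · · · · ·
· · · · · · · ·
· ♙ · · · · · ·
♙ · ♙ ♙ ♙ ♙ ♙ ♙
♖ ♘ ♗ ♕ ♔ ♗ ♘ ♖


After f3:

♜ ♞ ♝ ♛ ♚ ♝ ♞ ♜
♟ ♟ · ♟ ♟ ♟ ♟ ♟
· · ♟ · · · · ·
· · · · · · · ·
· · · · · · · ·
· ♙ · · · ♙ · ·
♙ · ♙ ♙ ♙ · ♙ ♙
♖ ♘ ♗ ♕ ♔ ♗ ♘ ♖


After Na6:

♜ · ♝ ♛ ♚ ♝ ♞ ♜
♟ ♟ · ♟ ♟ ♟ ♟ ♟
♞ · ♟ · · · · ·
· · · · · · · ·
· · · · · · · ·
· ♙ · · · ♙ · ·
♙ · ♙ ♙ ♙ · ♙ ♙
♖ ♘ ♗ ♕ ♔ ♗ ♘ ♖


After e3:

♜ · ♝ ♛ ♚ ♝ ♞ ♜
♟ ♟ · ♟ ♟ ♟ ♟ ♟
♞ · ♟ · · · · ·
· · · · · · · ·
· · · · · · · ·
· ♙ · · ♙ ♙ · ·
♙ · ♙ ♙ · · ♙ ♙
♖ ♘ ♗ ♕ ♔ ♗ ♘ ♖


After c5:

♜ · ♝ ♛ ♚ ♝ ♞ ♜
♟ ♟ · ♟ ♟ ♟ ♟ ♟
♞ · · · · · · ·
· · ♟ · · · · ·
· · · · · · · ·
· ♙ · · ♙ ♙ · ·
♙ · ♙ ♙ · · ♙ ♙
♖ ♘ ♗ ♕ ♔ ♗ ♘ ♖


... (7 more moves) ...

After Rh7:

♜ · ♝ ♛ ♚ ♝ ♞ ·
♟ · · ♟ ♟ ♟ · ♜
♞ ♟ · · · · · ♟
· · ♟ · · · ♟ ·
· · · · ♗ · · ·
· ♙ · ♙ ♙ ♙ · ·
♙ · ♙ · · · ♙ ♙
♖ ♘ ♗ ♕ ♔ · ♘ ♖


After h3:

♜ · ♝ ♛ ♚ ♝ ♞ ·
♟ · · ♟ ♟ ♟ · ♜
♞ ♟ · · · · · ♟
· · ♟ · · · ♟ ·
· · · · ♗ · · ·
· ♙ · ♙ ♙ ♙ · ♙
♙ · ♙ · · · ♙ ·
♖ ♘ ♗ ♕ ♔ · ♘ ♖



  a b c d e f g h
  ─────────────────
8│♜ · ♝ ♛ ♚ ♝ ♞ ·│8
7│♟ · · ♟ ♟ ♟ · ♜│7
6│♞ ♟ · · · · · ♟│6
5│· · ♟ · · · ♟ ·│5
4│· · · · ♗ · · ·│4
3│· ♙ · ♙ ♙ ♙ · ♙│3
2│♙ · ♙ · · · ♙ ·│2
1│♖ ♘ ♗ ♕ ♔ · ♘ ♖│1
  ─────────────────
  a b c d e f g h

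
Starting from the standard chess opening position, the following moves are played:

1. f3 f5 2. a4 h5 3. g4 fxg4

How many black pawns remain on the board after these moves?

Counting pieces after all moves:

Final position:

  a b c d e f g h
  ─────────────────
8│♜ ♞ ♝ ♛ ♚ ♝ ♞ ♜│8
7│♟ ♟ ♟ ♟ ♟ · ♟ ·│7
6│· · · · · · · ·│6
5│· · · · · · · ♟│5
4│♙ · · · · · ♟ ·│4
3│· · · · · ♙ · ·│3
2│· ♙ ♙ ♙ ♙ · · ♙│2
1│♖ ♘ ♗ ♕ ♔ ♗ ♘ ♖│1
  ─────────────────
  a b c d e f g h


8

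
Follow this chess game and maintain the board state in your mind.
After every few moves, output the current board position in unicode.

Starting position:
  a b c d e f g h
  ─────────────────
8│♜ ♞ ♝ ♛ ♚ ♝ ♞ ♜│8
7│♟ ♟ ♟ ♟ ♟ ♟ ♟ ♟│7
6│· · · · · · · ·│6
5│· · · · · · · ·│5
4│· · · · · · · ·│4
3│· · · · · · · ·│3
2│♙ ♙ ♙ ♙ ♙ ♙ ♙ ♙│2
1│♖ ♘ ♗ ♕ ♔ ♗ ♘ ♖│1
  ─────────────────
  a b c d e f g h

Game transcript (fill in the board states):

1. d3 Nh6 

  a b c d e f g h
  ─────────────────
8│♜ ♞ ♝ ♛ ♚ ♝ · ♜│8
7│♟ ♟ ♟ ♟ ♟ ♟ ♟ ♟│7
6│· · · · · · · ♞│6
5│· · · · · · · ·│5
4│· · · · · · · ·│4
3│· · · ♙ · · · ·│3
2│♙ ♙ ♙ · ♙ ♙ ♙ ♙│2
1│♖ ♘ ♗ ♕ ♔ ♗ ♘ ♖│1
  ─────────────────
  a b c d e f g h

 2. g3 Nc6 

  a b c d e f g h
  ─────────────────
8│♜ · ♝ ♛ ♚ ♝ · ♜│8
7│♟ ♟ ♟ ♟ ♟ ♟ ♟ ♟│7
6│· · ♞ · · · · ♞│6
5│· · · · · · · ·│5
4│· · · · · · · ·│4
3│· · · ♙ · · ♙ ·│3
2│♙ ♙ ♙ · ♙ ♙ · ♙│2
1│♖ ♘ ♗ ♕ ♔ ♗ ♘ ♖│1
  ─────────────────
  a b c d e f g h

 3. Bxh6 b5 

  a b c d e f g h
  ─────────────────
8│♜ · ♝ ♛ ♚ ♝ · ♜│8
7│♟ · ♟ ♟ ♟ ♟ ♟ ♟│7
6│· · ♞ · · · · ♗│6
5│· ♟ · · · · · ·│5
4│· · · · · · · ·│4
3│· · · ♙ · · ♙ ·│3
2│♙ ♙ ♙ · ♙ ♙ · ♙│2
1│♖ ♘ · ♕ ♔ ♗ ♘ ♖│1
  ─────────────────
  a b c d e f g h

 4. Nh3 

  a b c d e f g h
  ─────────────────
8│♜ · ♝ ♛ ♚ ♝ · ♜│8
7│♟ · ♟ ♟ ♟ ♟ ♟ ♟│7
6│· · ♞ · · · · ♗│6
5│· ♟ · · · · · ·│5
4│· · · · · · · ·│4
3│· · · ♙ · · ♙ ♘│3
2│♙ ♙ ♙ · ♙ ♙ · ♙│2
1│♖ ♘ · ♕ ♔ ♗ · ♖│1
  ─────────────────
  a b c d e f g h


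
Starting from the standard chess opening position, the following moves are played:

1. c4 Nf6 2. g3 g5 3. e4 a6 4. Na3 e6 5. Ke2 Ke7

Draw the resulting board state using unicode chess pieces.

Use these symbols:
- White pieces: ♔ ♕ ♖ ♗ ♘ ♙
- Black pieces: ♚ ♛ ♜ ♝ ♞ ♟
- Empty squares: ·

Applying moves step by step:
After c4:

♜ ♞ ♝ ♛ ♚ ♝ ♞ ♜
♟ ♟ ♟ ♟ ♟ ♟ ♟ ♟
· · · · · · · ·
· · · · · · · ·
· · ♙ · · · · ·
· · · · · · · ·
♙ ♙ · ♙ ♙ ♙ ♙ ♙
♖ ♘ ♗ ♕ ♔ ♗ ♘ ♖


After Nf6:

♜ ♞ ♝ ♛ ♚ ♝ · ♜
♟ ♟ ♟ ♟ ♟ ♟ ♟ ♟
· · · · · ♞ · ·
· · · · · · · ·
· · ♙ · · · · ·
· · · · · · · ·
♙ ♙ · ♙ ♙ ♙ ♙ ♙
♖ ♘ ♗ ♕ ♔ ♗ ♘ ♖


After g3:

♜ ♞ ♝ ♛ ♚ ♝ · ♜
♟ ♟ ♟ ♟ ♟ ♟ ♟ ♟
· · · · · ♞ · ·
· · · · · · · ·
· · ♙ · · · · ·
· · · · · · ♙ ·
♙ ♙ · ♙ ♙ ♙ · ♙
♖ ♘ ♗ ♕ ♔ ♗ ♘ ♖


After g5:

♜ ♞ ♝ ♛ ♚ ♝ · ♜
♟ ♟ ♟ ♟ ♟ ♟ · ♟
· · · · · ♞ · ·
· · · · · · ♟ ·
· · ♙ · · · · ·
· · · · · · ♙ ·
♙ ♙ · ♙ ♙ ♙ · ♙
♖ ♘ ♗ ♕ ♔ ♗ ♘ ♖


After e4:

♜ ♞ ♝ ♛ ♚ ♝ · ♜
♟ ♟ ♟ ♟ ♟ ♟ · ♟
· · · · · ♞ · ·
· · · · · · ♟ ·
· · ♙ · ♙ · · ·
· · · · · · ♙ ·
♙ ♙ · ♙ · ♙ · ♙
♖ ♘ ♗ ♕ ♔ ♗ ♘ ♖


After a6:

♜ ♞ ♝ ♛ ♚ ♝ · ♜
· ♟ ♟ ♟ ♟ ♟ · ♟
♟ · · · · ♞ · ·
· · · · · · ♟ ·
· · ♙ · ♙ · · ·
· · · · · · ♙ ·
♙ ♙ · ♙ · ♙ · ♙
♖ ♘ ♗ ♕ ♔ ♗ ♘ ♖


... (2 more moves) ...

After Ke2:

♜ ♞ ♝ ♛ ♚ ♝ · ♜
· ♟ ♟ ♟ · ♟ · ♟
♟ · · · ♟ ♞ · ·
· · · · · · ♟ ·
· · ♙ · ♙ · · ·
♘ · · · · · ♙ ·
♙ ♙ · ♙ ♔ ♙ · ♙
♖ · ♗ ♕ · ♗ ♘ ♖


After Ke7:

♜ ♞ ♝ ♛ · ♝ · ♜
· ♟ ♟ ♟ ♚ ♟ · ♟
♟ · · · ♟ ♞ · ·
· · · · · · ♟ ·
· · ♙ · ♙ · · ·
♘ · · · · · ♙ ·
♙ ♙ · ♙ ♔ ♙ · ♙
♖ · ♗ ♕ · ♗ ♘ ♖



  a b c d e f g h
  ─────────────────
8│♜ ♞ ♝ ♛ · ♝ · ♜│8
7│· ♟ ♟ ♟ ♚ ♟ · ♟│7
6│♟ · · · ♟ ♞ · ·│6
5│· · · · · · ♟ ·│5
4│· · ♙ · ♙ · · ·│4
3│♘ · · · · · ♙ ·│3
2│♙ ♙ · ♙ ♔ ♙ · ♙│2
1│♖ · ♗ ♕ · ♗ ♘ ♖│1
  ─────────────────
  a b c d e f g h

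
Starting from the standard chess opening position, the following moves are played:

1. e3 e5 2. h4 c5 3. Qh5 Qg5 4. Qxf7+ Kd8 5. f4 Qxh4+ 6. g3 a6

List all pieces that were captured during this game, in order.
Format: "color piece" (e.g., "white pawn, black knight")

Tracking captures:
  Qxf7+: captured black pawn
  Qxh4+: captured white pawn

black pawn, white pawn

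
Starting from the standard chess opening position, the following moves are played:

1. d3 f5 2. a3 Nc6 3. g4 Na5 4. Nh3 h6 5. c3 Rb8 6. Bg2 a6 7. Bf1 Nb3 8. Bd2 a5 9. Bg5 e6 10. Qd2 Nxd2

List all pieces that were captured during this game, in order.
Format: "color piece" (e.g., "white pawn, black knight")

Tracking captures:
  Nxd2: captured white queen

white queen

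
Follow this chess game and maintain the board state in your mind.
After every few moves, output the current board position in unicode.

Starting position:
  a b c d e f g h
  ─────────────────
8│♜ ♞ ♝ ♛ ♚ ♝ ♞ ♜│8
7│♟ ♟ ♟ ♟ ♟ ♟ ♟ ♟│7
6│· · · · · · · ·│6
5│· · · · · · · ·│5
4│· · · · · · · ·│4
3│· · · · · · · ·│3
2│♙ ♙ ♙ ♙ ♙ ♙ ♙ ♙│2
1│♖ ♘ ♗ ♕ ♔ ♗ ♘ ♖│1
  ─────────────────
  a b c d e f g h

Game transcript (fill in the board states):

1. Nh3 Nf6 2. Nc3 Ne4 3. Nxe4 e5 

  a b c d e f g h
  ─────────────────
8│♜ ♞ ♝ ♛ ♚ ♝ · ♜│8
7│♟ ♟ ♟ ♟ · ♟ ♟ ♟│7
6│· · · · · · · ·│6
5│· · · · ♟ · · ·│5
4│· · · · ♘ · · ·│4
3│· · · · · · · ♘│3
2│♙ ♙ ♙ ♙ ♙ ♙ ♙ ♙│2
1│♖ · ♗ ♕ ♔ ♗ · ♖│1
  ─────────────────
  a b c d e f g h

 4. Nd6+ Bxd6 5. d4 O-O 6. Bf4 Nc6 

  a b c d e f g h
  ─────────────────
8│♜ · ♝ ♛ · ♜ ♚ ·│8
7│♟ ♟ ♟ ♟ · ♟ ♟ ♟│7
6│· · ♞ ♝ · · · ·│6
5│· · · · ♟ · · ·│5
4│· · · ♙ · ♗ · ·│4
3│· · · · · · · ♘│3
2│♙ ♙ ♙ · ♙ ♙ ♙ ♙│2
1│♖ · · ♕ ♔ ♗ · ♖│1
  ─────────────────
  a b c d e f g h

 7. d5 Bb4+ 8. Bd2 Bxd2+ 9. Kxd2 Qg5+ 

  a b c d e f g h
  ─────────────────
8│♜ · ♝ · · ♜ ♚ ·│8
7│♟ ♟ ♟ ♟ · ♟ ♟ ♟│7
6│· · ♞ · · · · ·│6
5│· · · ♙ ♟ · ♛ ·│5
4│· · · · · · · ·│4
3│· · · · · · · ♘│3
2│♙ ♙ ♙ ♔ ♙ ♙ ♙ ♙│2
1│♖ · · ♕ · ♗ · ♖│1
  ─────────────────
  a b c d e f g h

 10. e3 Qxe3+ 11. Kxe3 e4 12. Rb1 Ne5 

  a b c d e f g h
  ─────────────────
8│♜ · ♝ · · ♜ ♚ ·│8
7│♟ ♟ ♟ ♟ · ♟ ♟ ♟│7
6│· · · · · · · ·│6
5│· · · ♙ ♞ · · ·│5
4│· · · · ♟ · · ·│4
3│· · · · ♔ · · ♘│3
2│♙ ♙ ♙ · · ♙ ♙ ♙│2
1│· ♖ · ♕ · ♗ · ♖│1
  ─────────────────
  a b c d e f g h

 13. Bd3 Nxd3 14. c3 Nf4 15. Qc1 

  a b c d e f g h
  ─────────────────
8│♜ · ♝ · · ♜ ♚ ·│8
7│♟ ♟ ♟ ♟ · ♟ ♟ ♟│7
6│· · · · · · · ·│6
5│· · · ♙ · · · ·│5
4│· · · · ♟ ♞ · ·│4
3│· · ♙ · ♔ · · ♘│3
2│♙ ♙ · · · ♙ ♙ ♙│2
1│· ♖ ♕ · · · · ♖│1
  ─────────────────
  a b c d e f g h


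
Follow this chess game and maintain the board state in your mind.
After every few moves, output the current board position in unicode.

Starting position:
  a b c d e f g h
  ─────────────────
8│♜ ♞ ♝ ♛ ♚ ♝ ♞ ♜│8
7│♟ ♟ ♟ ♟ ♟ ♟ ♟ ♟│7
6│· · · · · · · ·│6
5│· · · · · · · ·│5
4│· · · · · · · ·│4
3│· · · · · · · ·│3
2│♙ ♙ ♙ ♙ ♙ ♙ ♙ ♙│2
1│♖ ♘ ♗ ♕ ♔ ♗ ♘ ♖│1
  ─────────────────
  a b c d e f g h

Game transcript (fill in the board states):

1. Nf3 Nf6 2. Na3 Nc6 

  a b c d e f g h
  ─────────────────
8│♜ · ♝ ♛ ♚ ♝ · ♜│8
7│♟ ♟ ♟ ♟ ♟ ♟ ♟ ♟│7
6│· · ♞ · · ♞ · ·│6
5│· · · · · · · ·│5
4│· · · · · · · ·│4
3│♘ · · · · ♘ · ·│3
2│♙ ♙ ♙ ♙ ♙ ♙ ♙ ♙│2
1│♖ · ♗ ♕ ♔ ♗ · ♖│1
  ─────────────────
  a b c d e f g h

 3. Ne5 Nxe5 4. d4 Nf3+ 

  a b c d e f g h
  ─────────────────
8│♜ · ♝ ♛ ♚ ♝ · ♜│8
7│♟ ♟ ♟ ♟ ♟ ♟ ♟ ♟│7
6│· · · · · ♞ · ·│6
5│· · · · · · · ·│5
4│· · · ♙ · · · ·│4
3│♘ · · · · ♞ · ·│3
2│♙ ♙ ♙ · ♙ ♙ ♙ ♙│2
1│♖ · ♗ ♕ ♔ ♗ · ♖│1
  ─────────────────
  a b c d e f g h

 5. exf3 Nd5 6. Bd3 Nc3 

  a b c d e f g h
  ─────────────────
8│♜ · ♝ ♛ ♚ ♝ · ♜│8
7│♟ ♟ ♟ ♟ ♟ ♟ ♟ ♟│7
6│· · · · · · · ·│6
5│· · · · · · · ·│5
4│· · · ♙ · · · ·│4
3│♘ · ♞ ♗ · ♙ · ·│3
2│♙ ♙ ♙ · · ♙ ♙ ♙│2
1│♖ · ♗ ♕ ♔ · · ♖│1
  ─────────────────
  a b c d e f g h

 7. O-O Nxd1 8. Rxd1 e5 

  a b c d e f g h
  ─────────────────
8│♜ · ♝ ♛ ♚ ♝ · ♜│8
7│♟ ♟ ♟ ♟ · ♟ ♟ ♟│7
6│· · · · · · · ·│6
5│· · · · ♟ · · ·│5
4│· · · ♙ · · · ·│4
3│♘ · · ♗ · ♙ · ·│3
2│♙ ♙ ♙ · · ♙ ♙ ♙│2
1│♖ · ♗ ♖ · · ♔ ·│1
  ─────────────────
  a b c d e f g h

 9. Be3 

  a b c d e f g h
  ─────────────────
8│♜ · ♝ ♛ ♚ ♝ · ♜│8
7│♟ ♟ ♟ ♟ · ♟ ♟ ♟│7
6│· · · · · · · ·│6
5│· · · · ♟ · · ·│5
4│· · · ♙ · · · ·│4
3│♘ · · ♗ ♗ ♙ · ·│3
2│♙ ♙ ♙ · · ♙ ♙ ♙│2
1│♖ · · ♖ · · ♔ ·│1
  ─────────────────
  a b c d e f g h


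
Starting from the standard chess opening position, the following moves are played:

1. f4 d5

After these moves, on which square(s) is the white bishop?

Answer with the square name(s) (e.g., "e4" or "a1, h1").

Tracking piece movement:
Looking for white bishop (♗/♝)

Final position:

  a b c d e f g h
  ─────────────────
8│♜ ♞ ♝ ♛ ♚ ♝ ♞ ♜│8
7│♟ ♟ ♟ · ♟ ♟ ♟ ♟│7
6│· · · · · · · ·│6
5│· · · ♟ · · · ·│5
4│· · · · · ♙ · ·│4
3│· · · · · · · ·│3
2│♙ ♙ ♙ ♙ ♙ · ♙ ♙│2
1│♖ ♘ ♗ ♕ ♔ ♗ ♘ ♖│1
  ─────────────────
  a b c d e f g h


c1, f1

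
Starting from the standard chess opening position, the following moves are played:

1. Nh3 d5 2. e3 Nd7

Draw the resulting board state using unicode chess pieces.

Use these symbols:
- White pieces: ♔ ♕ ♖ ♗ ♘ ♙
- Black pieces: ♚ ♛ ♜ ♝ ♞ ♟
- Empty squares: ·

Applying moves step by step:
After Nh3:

♜ ♞ ♝ ♛ ♚ ♝ ♞ ♜
♟ ♟ ♟ ♟ ♟ ♟ ♟ ♟
· · · · · · · ·
· · · · · · · ·
· · · · · · · ·
· · · · · · · ♘
♙ ♙ ♙ ♙ ♙ ♙ ♙ ♙
♖ ♘ ♗ ♕ ♔ ♗ · ♖


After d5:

♜ ♞ ♝ ♛ ♚ ♝ ♞ ♜
♟ ♟ ♟ · ♟ ♟ ♟ ♟
· · · · · · · ·
· · · ♟ · · · ·
· · · · · · · ·
· · · · · · · ♘
♙ ♙ ♙ ♙ ♙ ♙ ♙ ♙
♖ ♘ ♗ ♕ ♔ ♗ · ♖


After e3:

♜ ♞ ♝ ♛ ♚ ♝ ♞ ♜
♟ ♟ ♟ · ♟ ♟ ♟ ♟
· · · · · · · ·
· · · ♟ · · · ·
· · · · · · · ·
· · · · ♙ · · ♘
♙ ♙ ♙ ♙ · ♙ ♙ ♙
♖ ♘ ♗ ♕ ♔ ♗ · ♖


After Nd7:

♜ · ♝ ♛ ♚ ♝ ♞ ♜
♟ ♟ ♟ ♞ ♟ ♟ ♟ ♟
· · · · · · · ·
· · · ♟ · · · ·
· · · · · · · ·
· · · · ♙ · · ♘
♙ ♙ ♙ ♙ · ♙ ♙ ♙
♖ ♘ ♗ ♕ ♔ ♗ · ♖



  a b c d e f g h
  ─────────────────
8│♜ · ♝ ♛ ♚ ♝ ♞ ♜│8
7│♟ ♟ ♟ ♞ ♟ ♟ ♟ ♟│7
6│· · · · · · · ·│6
5│· · · ♟ · · · ·│5
4│· · · · · · · ·│4
3│· · · · ♙ · · ♘│3
2│♙ ♙ ♙ ♙ · ♙ ♙ ♙│2
1│♖ ♘ ♗ ♕ ♔ ♗ · ♖│1
  ─────────────────
  a b c d e f g h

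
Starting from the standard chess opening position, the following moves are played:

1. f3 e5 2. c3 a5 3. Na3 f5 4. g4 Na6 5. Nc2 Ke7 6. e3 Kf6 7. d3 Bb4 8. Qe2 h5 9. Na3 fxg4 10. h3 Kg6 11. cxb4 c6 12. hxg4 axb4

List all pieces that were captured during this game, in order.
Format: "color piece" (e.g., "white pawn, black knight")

Tracking captures:
  fxg4: captured white pawn
  cxb4: captured black bishop
  hxg4: captured black pawn
  axb4: captured white pawn

white pawn, black bishop, black pawn, white pawn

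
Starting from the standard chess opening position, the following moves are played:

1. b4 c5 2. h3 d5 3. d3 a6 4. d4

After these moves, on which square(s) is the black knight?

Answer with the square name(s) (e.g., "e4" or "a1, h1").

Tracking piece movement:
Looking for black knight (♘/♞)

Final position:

  a b c d e f g h
  ─────────────────
8│♜ ♞ ♝ ♛ ♚ ♝ ♞ ♜│8
7│· ♟ · · ♟ ♟ ♟ ♟│7
6│♟ · · · · · · ·│6
5│· · ♟ ♟ · · · ·│5
4│· ♙ · ♙ · · · ·│4
3│· · · · · · · ♙│3
2│♙ · ♙ · ♙ ♙ ♙ ·│2
1│♖ ♘ ♗ ♕ ♔ ♗ ♘ ♖│1
  ─────────────────
  a b c d e f g h


b8, g8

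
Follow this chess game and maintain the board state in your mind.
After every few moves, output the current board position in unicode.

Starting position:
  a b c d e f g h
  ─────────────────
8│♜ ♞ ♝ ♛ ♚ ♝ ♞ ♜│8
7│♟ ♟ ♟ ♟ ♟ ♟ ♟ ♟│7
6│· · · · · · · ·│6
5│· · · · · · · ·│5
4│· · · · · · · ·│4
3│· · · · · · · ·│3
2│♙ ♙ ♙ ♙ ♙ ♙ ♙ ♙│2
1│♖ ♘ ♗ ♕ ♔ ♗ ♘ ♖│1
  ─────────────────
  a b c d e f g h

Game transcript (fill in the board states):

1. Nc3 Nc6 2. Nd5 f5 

  a b c d e f g h
  ─────────────────
8│♜ · ♝ ♛ ♚ ♝ ♞ ♜│8
7│♟ ♟ ♟ ♟ ♟ · ♟ ♟│7
6│· · ♞ · · · · ·│6
5│· · · ♘ · ♟ · ·│5
4│· · · · · · · ·│4
3│· · · · · · · ·│3
2│♙ ♙ ♙ ♙ ♙ ♙ ♙ ♙│2
1│♖ · ♗ ♕ ♔ ♗ ♘ ♖│1
  ─────────────────
  a b c d e f g h

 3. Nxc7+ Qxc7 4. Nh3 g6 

  a b c d e f g h
  ─────────────────
8│♜ · ♝ · ♚ ♝ ♞ ♜│8
7│♟ ♟ ♛ ♟ ♟ · · ♟│7
6│· · ♞ · · · ♟ ·│6
5│· · · · · ♟ · ·│5
4│· · · · · · · ·│4
3│· · · · · · · ♘│3
2│♙ ♙ ♙ ♙ ♙ ♙ ♙ ♙│2
1│♖ · ♗ ♕ ♔ ♗ · ♖│1
  ─────────────────
  a b c d e f g h

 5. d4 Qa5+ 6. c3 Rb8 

  a b c d e f g h
  ─────────────────
8│· ♜ ♝ · ♚ ♝ ♞ ♜│8
7│♟ ♟ · ♟ ♟ · · ♟│7
6│· · ♞ · · · ♟ ·│6
5│♛ · · · · ♟ · ·│5
4│· · · ♙ · · · ·│4
3│· · ♙ · · · · ♘│3
2│♙ ♙ · · ♙ ♙ ♙ ♙│2
1│♖ · ♗ ♕ ♔ ♗ · ♖│1
  ─────────────────
  a b c d e f g h

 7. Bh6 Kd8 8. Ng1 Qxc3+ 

  a b c d e f g h
  ─────────────────
8│· ♜ ♝ ♚ · ♝ ♞ ♜│8
7│♟ ♟ · ♟ ♟ · · ♟│7
6│· · ♞ · · · ♟ ♗│6
5│· · · · · ♟ · ·│5
4│· · · ♙ · · · ·│4
3│· · ♛ · · · · ·│3
2│♙ ♙ · · ♙ ♙ ♙ ♙│2
1│♖ · · ♕ ♔ ♗ ♘ ♖│1
  ─────────────────
  a b c d e f g h

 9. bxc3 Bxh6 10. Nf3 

  a b c d e f g h
  ─────────────────
8│· ♜ ♝ ♚ · · ♞ ♜│8
7│♟ ♟ · ♟ ♟ · · ♟│7
6│· · ♞ · · · ♟ ♝│6
5│· · · · · ♟ · ·│5
4│· · · ♙ · · · ·│4
3│· · ♙ · · ♘ · ·│3
2│♙ · · · ♙ ♙ ♙ ♙│2
1│♖ · · ♕ ♔ ♗ · ♖│1
  ─────────────────
  a b c d e f g h


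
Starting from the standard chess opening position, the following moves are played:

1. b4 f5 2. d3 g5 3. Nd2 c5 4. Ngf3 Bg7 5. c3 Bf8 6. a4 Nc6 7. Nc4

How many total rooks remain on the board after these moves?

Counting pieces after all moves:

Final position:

  a b c d e f g h
  ─────────────────
8│♜ · ♝ ♛ ♚ ♝ ♞ ♜│8
7│♟ ♟ · ♟ ♟ · · ♟│7
6│· · ♞ · · · · ·│6
5│· · ♟ · · ♟ ♟ ·│5
4│♙ ♙ ♘ · · · · ·│4
3│· · ♙ ♙ · ♘ · ·│3
2│· · · · ♙ ♙ ♙ ♙│2
1│♖ · ♗ ♕ ♔ ♗ · ♖│1
  ─────────────────
  a b c d e f g h


4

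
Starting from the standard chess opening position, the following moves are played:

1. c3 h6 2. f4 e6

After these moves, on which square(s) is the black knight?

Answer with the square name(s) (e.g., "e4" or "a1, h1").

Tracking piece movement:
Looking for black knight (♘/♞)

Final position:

  a b c d e f g h
  ─────────────────
8│♜ ♞ ♝ ♛ ♚ ♝ ♞ ♜│8
7│♟ ♟ ♟ ♟ · ♟ ♟ ·│7
6│· · · · ♟ · · ♟│6
5│· · · · · · · ·│5
4│· · · · · ♙ · ·│4
3│· · ♙ · · · · ·│3
2│♙ ♙ · ♙ ♙ · ♙ ♙│2
1│♖ ♘ ♗ ♕ ♔ ♗ ♘ ♖│1
  ─────────────────
  a b c d e f g h


b8, g8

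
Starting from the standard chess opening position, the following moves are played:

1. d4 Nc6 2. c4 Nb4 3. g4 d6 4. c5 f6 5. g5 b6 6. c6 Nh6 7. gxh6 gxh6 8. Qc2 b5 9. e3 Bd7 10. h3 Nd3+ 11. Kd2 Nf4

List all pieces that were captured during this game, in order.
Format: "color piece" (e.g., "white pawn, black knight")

Tracking captures:
  gxh6: captured black knight
  gxh6: captured white pawn

black knight, white pawn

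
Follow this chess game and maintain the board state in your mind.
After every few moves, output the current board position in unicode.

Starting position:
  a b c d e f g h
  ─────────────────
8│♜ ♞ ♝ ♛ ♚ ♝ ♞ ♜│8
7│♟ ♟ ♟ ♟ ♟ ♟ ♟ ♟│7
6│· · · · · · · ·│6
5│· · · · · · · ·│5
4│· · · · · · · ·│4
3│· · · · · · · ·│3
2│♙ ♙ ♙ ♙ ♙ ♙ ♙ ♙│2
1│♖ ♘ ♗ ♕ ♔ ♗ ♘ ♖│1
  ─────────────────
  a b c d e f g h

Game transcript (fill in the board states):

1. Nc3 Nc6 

  a b c d e f g h
  ─────────────────
8│♜ · ♝ ♛ ♚ ♝ ♞ ♜│8
7│♟ ♟ ♟ ♟ ♟ ♟ ♟ ♟│7
6│· · ♞ · · · · ·│6
5│· · · · · · · ·│5
4│· · · · · · · ·│4
3│· · ♘ · · · · ·│3
2│♙ ♙ ♙ ♙ ♙ ♙ ♙ ♙│2
1│♖ · ♗ ♕ ♔ ♗ ♘ ♖│1
  ─────────────────
  a b c d e f g h

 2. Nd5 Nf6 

  a b c d e f g h
  ─────────────────
8│♜ · ♝ ♛ ♚ ♝ · ♜│8
7│♟ ♟ ♟ ♟ ♟ ♟ ♟ ♟│7
6│· · ♞ · · ♞ · ·│6
5│· · · ♘ · · · ·│5
4│· · · · · · · ·│4
3│· · · · · · · ·│3
2│♙ ♙ ♙ ♙ ♙ ♙ ♙ ♙│2
1│♖ · ♗ ♕ ♔ ♗ ♘ ♖│1
  ─────────────────
  a b c d e f g h

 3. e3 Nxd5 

  a b c d e f g h
  ─────────────────
8│♜ · ♝ ♛ ♚ ♝ · ♜│8
7│♟ ♟ ♟ ♟ ♟ ♟ ♟ ♟│7
6│· · ♞ · · · · ·│6
5│· · · ♞ · · · ·│5
4│· · · · · · · ·│4
3│· · · · ♙ · · ·│3
2│♙ ♙ ♙ ♙ · ♙ ♙ ♙│2
1│♖ · ♗ ♕ ♔ ♗ ♘ ♖│1
  ─────────────────
  a b c d e f g h

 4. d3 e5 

  a b c d e f g h
  ─────────────────
8│♜ · ♝ ♛ ♚ ♝ · ♜│8
7│♟ ♟ ♟ ♟ · ♟ ♟ ♟│7
6│· · ♞ · · · · ·│6
5│· · · ♞ ♟ · · ·│5
4│· · · · · · · ·│4
3│· · · ♙ ♙ · · ·│3
2│♙ ♙ ♙ · · ♙ ♙ ♙│2
1│♖ · ♗ ♕ ♔ ♗ ♘ ♖│1
  ─────────────────
  a b c d e f g h

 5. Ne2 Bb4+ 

  a b c d e f g h
  ─────────────────
8│♜ · ♝ ♛ ♚ · · ♜│8
7│♟ ♟ ♟ ♟ · ♟ ♟ ♟│7
6│· · ♞ · · · · ·│6
5│· · · ♞ ♟ · · ·│5
4│· ♝ · · · · · ·│4
3│· · · ♙ ♙ · · ·│3
2│♙ ♙ ♙ · ♘ ♙ ♙ ♙│2
1│♖ · ♗ ♕ ♔ ♗ · ♖│1
  ─────────────────
  a b c d e f g h



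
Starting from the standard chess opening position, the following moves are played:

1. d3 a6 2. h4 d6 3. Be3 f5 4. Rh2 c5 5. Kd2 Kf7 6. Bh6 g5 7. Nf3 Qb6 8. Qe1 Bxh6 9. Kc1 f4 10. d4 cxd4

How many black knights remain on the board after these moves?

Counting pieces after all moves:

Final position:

  a b c d e f g h
  ─────────────────
8│♜ ♞ ♝ · · · ♞ ♜│8
7│· ♟ · · ♟ ♚ · ♟│7
6│♟ ♛ · ♟ · · · ♝│6
5│· · · · · · ♟ ·│5
4│· · · ♟ · ♟ · ♙│4
3│· · · · · ♘ · ·│3
2│♙ ♙ ♙ · ♙ ♙ ♙ ♖│2
1│♖ ♘ ♔ · ♕ ♗ · ·│1
  ─────────────────
  a b c d e f g h


2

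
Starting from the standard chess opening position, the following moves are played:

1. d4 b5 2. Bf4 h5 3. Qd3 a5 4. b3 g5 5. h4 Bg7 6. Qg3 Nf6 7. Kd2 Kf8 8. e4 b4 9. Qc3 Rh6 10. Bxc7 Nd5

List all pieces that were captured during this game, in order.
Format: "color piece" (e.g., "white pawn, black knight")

Tracking captures:
  Bxc7: captured black pawn

black pawn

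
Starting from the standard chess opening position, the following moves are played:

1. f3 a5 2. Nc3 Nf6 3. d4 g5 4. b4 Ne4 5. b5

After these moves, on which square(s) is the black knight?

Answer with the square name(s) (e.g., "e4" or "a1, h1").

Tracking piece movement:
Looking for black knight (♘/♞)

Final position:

  a b c d e f g h
  ─────────────────
8│♜ ♞ ♝ ♛ ♚ ♝ · ♜│8
7│· ♟ ♟ ♟ ♟ ♟ · ♟│7
6│· · · · · · · ·│6
5│♟ ♙ · · · · ♟ ·│5
4│· · · ♙ ♞ · · ·│4
3│· · ♘ · · ♙ · ·│3
2│♙ · ♙ · ♙ · ♙ ♙│2
1│♖ · ♗ ♕ ♔ ♗ ♘ ♖│1
  ─────────────────
  a b c d e f g h


b8, e4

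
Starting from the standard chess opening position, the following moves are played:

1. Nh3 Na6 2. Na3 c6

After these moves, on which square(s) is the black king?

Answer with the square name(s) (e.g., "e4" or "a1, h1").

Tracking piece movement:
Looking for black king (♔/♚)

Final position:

  a b c d e f g h
  ─────────────────
8│♜ · ♝ ♛ ♚ ♝ ♞ ♜│8
7│♟ ♟ · ♟ ♟ ♟ ♟ ♟│7
6│♞ · ♟ · · · · ·│6
5│· · · · · · · ·│5
4│· · · · · · · ·│4
3│♘ · · · · · · ♘│3
2│♙ ♙ ♙ ♙ ♙ ♙ ♙ ♙│2
1│♖ · ♗ ♕ ♔ ♗ · ♖│1
  ─────────────────
  a b c d e f g h


e8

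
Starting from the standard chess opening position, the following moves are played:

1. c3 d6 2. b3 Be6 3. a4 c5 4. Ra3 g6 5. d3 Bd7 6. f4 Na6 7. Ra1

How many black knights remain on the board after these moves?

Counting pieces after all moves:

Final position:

  a b c d e f g h
  ─────────────────
8│♜ · · ♛ ♚ ♝ ♞ ♜│8
7│♟ ♟ · ♝ ♟ ♟ · ♟│7
6│♞ · · ♟ · · ♟ ·│6
5│· · ♟ · · · · ·│5
4│♙ · · · · ♙ · ·│4
3│· ♙ ♙ ♙ · · · ·│3
2│· · · · ♙ · ♙ ♙│2
1│♖ ♘ ♗ ♕ ♔ ♗ ♘ ♖│1
  ─────────────────
  a b c d e f g h


2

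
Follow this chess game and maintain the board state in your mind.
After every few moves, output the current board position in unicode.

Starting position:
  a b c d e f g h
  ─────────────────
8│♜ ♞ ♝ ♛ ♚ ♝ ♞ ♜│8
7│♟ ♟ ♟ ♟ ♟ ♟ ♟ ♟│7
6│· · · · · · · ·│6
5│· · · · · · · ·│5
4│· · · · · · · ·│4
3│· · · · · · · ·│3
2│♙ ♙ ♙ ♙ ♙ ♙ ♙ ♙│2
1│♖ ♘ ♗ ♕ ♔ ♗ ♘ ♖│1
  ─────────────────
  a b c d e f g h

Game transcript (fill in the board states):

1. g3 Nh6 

  a b c d e f g h
  ─────────────────
8│♜ ♞ ♝ ♛ ♚ ♝ · ♜│8
7│♟ ♟ ♟ ♟ ♟ ♟ ♟ ♟│7
6│· · · · · · · ♞│6
5│· · · · · · · ·│5
4│· · · · · · · ·│4
3│· · · · · · ♙ ·│3
2│♙ ♙ ♙ ♙ ♙ ♙ · ♙│2
1│♖ ♘ ♗ ♕ ♔ ♗ ♘ ♖│1
  ─────────────────
  a b c d e f g h

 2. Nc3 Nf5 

  a b c d e f g h
  ─────────────────
8│♜ ♞ ♝ ♛ ♚ ♝ · ♜│8
7│♟ ♟ ♟ ♟ ♟ ♟ ♟ ♟│7
6│· · · · · · · ·│6
5│· · · · · ♞ · ·│5
4│· · · · · · · ·│4
3│· · ♘ · · · ♙ ·│3
2│♙ ♙ ♙ ♙ ♙ ♙ · ♙│2
1│♖ · ♗ ♕ ♔ ♗ ♘ ♖│1
  ─────────────────
  a b c d e f g h

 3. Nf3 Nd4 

  a b c d e f g h
  ─────────────────
8│♜ ♞ ♝ ♛ ♚ ♝ · ♜│8
7│♟ ♟ ♟ ♟ ♟ ♟ ♟ ♟│7
6│· · · · · · · ·│6
5│· · · · · · · ·│5
4│· · · ♞ · · · ·│4
3│· · ♘ · · ♘ ♙ ·│3
2│♙ ♙ ♙ ♙ ♙ ♙ · ♙│2
1│♖ · ♗ ♕ ♔ ♗ · ♖│1
  ─────────────────
  a b c d e f g h

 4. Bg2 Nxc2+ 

  a b c d e f g h
  ─────────────────
8│♜ ♞ ♝ ♛ ♚ ♝ · ♜│8
7│♟ ♟ ♟ ♟ ♟ ♟ ♟ ♟│7
6│· · · · · · · ·│6
5│· · · · · · · ·│5
4│· · · · · · · ·│4
3│· · ♘ · · ♘ ♙ ·│3
2│♙ ♙ ♞ ♙ ♙ ♙ ♗ ♙│2
1│♖ · ♗ ♕ ♔ · · ♖│1
  ─────────────────
  a b c d e f g h



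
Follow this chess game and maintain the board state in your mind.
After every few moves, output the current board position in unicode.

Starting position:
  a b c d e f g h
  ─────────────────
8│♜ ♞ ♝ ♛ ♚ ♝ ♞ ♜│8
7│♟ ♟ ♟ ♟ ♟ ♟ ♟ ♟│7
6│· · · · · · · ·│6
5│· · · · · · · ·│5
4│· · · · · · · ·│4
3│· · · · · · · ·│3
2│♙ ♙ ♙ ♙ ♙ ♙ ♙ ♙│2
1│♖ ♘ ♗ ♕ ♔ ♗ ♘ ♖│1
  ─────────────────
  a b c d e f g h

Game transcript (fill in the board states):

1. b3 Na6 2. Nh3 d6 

  a b c d e f g h
  ─────────────────
8│♜ · ♝ ♛ ♚ ♝ ♞ ♜│8
7│♟ ♟ ♟ · ♟ ♟ ♟ ♟│7
6│♞ · · ♟ · · · ·│6
5│· · · · · · · ·│5
4│· · · · · · · ·│4
3│· ♙ · · · · · ♘│3
2│♙ · ♙ ♙ ♙ ♙ ♙ ♙│2
1│♖ ♘ ♗ ♕ ♔ ♗ · ♖│1
  ─────────────────
  a b c d e f g h

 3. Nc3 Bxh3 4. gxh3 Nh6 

  a b c d e f g h
  ─────────────────
8│♜ · · ♛ ♚ ♝ · ♜│8
7│♟ ♟ ♟ · ♟ ♟ ♟ ♟│7
6│♞ · · ♟ · · · ♞│6
5│· · · · · · · ·│5
4│· · · · · · · ·│4
3│· ♙ ♘ · · · · ♙│3
2│♙ · ♙ ♙ ♙ ♙ · ♙│2
1│♖ · ♗ ♕ ♔ ♗ · ♖│1
  ─────────────────
  a b c d e f g h

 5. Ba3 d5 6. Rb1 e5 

  a b c d e f g h
  ─────────────────
8│♜ · · ♛ ♚ ♝ · ♜│8
7│♟ ♟ ♟ · · ♟ ♟ ♟│7
6│♞ · · · · · · ♞│6
5│· · · ♟ ♟ · · ·│5
4│· · · · · · · ·│4
3│♗ ♙ ♘ · · · · ♙│3
2│♙ · ♙ ♙ ♙ ♙ · ♙│2
1│· ♖ · ♕ ♔ ♗ · ♖│1
  ─────────────────
  a b c d e f g h

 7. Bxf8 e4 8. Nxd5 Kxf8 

  a b c d e f g h
  ─────────────────
8│♜ · · ♛ · ♚ · ♜│8
7│♟ ♟ ♟ · · ♟ ♟ ♟│7
6│♞ · · · · · · ♞│6
5│· · · ♘ · · · ·│5
4│· · · · ♟ · · ·│4
3│· ♙ · · · · · ♙│3
2│♙ · ♙ ♙ ♙ ♙ · ♙│2
1│· ♖ · ♕ ♔ ♗ · ♖│1
  ─────────────────
  a b c d e f g h



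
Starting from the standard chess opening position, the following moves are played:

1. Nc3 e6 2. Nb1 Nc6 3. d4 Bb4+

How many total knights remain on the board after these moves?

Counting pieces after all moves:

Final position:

  a b c d e f g h
  ─────────────────
8│♜ · ♝ ♛ ♚ · ♞ ♜│8
7│♟ ♟ ♟ ♟ · ♟ ♟ ♟│7
6│· · ♞ · ♟ · · ·│6
5│· · · · · · · ·│5
4│· ♝ · ♙ · · · ·│4
3│· · · · · · · ·│3
2│♙ ♙ ♙ · ♙ ♙ ♙ ♙│2
1│♖ ♘ ♗ ♕ ♔ ♗ ♘ ♖│1
  ─────────────────
  a b c d e f g h


4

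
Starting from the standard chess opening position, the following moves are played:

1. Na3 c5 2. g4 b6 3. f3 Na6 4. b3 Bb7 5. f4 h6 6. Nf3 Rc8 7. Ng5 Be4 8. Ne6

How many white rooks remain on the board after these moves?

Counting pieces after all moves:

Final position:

  a b c d e f g h
  ─────────────────
8│· · ♜ ♛ ♚ ♝ ♞ ♜│8
7│♟ · · ♟ ♟ ♟ ♟ ·│7
6│♞ ♟ · · ♘ · · ♟│6
5│· · ♟ · · · · ·│5
4│· · · · ♝ ♙ ♙ ·│4
3│♘ ♙ · · · · · ·│3
2│♙ · ♙ ♙ ♙ · · ♙│2
1│♖ · ♗ ♕ ♔ ♗ · ♖│1
  ─────────────────
  a b c d e f g h


2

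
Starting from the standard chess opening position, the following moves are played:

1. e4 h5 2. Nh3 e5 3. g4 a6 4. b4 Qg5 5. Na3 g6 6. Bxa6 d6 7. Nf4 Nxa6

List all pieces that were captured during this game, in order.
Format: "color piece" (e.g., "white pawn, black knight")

Tracking captures:
  Bxa6: captured black pawn
  Nxa6: captured white bishop

black pawn, white bishop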